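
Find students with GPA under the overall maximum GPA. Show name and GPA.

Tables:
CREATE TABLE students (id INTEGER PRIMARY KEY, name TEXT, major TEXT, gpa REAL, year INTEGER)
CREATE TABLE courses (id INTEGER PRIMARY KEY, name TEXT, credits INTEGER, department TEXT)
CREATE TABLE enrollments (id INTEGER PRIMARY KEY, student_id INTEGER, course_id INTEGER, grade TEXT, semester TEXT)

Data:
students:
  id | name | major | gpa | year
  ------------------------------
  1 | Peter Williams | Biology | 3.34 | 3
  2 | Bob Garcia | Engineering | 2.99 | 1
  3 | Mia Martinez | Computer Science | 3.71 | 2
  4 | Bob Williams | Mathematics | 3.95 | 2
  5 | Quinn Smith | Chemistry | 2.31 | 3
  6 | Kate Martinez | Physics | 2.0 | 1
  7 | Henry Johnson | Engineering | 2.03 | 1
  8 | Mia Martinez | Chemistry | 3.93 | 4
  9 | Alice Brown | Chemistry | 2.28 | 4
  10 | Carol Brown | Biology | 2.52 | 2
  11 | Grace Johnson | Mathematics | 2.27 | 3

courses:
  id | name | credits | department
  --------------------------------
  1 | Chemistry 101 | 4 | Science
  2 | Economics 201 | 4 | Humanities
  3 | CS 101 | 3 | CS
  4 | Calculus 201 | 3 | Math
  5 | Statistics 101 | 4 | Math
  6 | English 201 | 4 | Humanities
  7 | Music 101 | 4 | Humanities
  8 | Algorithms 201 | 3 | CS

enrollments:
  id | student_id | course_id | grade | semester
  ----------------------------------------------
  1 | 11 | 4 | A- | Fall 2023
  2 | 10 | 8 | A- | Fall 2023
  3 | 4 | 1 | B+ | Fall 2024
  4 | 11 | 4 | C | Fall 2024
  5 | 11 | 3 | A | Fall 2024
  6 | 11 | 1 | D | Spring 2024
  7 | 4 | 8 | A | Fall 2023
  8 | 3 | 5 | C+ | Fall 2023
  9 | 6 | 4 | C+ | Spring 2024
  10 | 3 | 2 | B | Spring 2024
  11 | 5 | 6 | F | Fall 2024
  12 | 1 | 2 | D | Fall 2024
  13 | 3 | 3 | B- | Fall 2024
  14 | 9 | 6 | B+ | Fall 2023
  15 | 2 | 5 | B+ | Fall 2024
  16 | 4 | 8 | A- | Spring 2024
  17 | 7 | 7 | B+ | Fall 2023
SELECT name, gpa FROM students WHERE gpa < (SELECT MAX(gpa) FROM students)

Execution result:
name | gpa
Peter Williams | 3.34
Bob Garcia | 2.99
Mia Martinez | 3.71
Quinn Smith | 2.31
Kate Martinez | 2.00
Henry Johnson | 2.03
Mia Martinez | 3.93
Alice Brown | 2.28
Carol Brown | 2.52
Grace Johnson | 2.27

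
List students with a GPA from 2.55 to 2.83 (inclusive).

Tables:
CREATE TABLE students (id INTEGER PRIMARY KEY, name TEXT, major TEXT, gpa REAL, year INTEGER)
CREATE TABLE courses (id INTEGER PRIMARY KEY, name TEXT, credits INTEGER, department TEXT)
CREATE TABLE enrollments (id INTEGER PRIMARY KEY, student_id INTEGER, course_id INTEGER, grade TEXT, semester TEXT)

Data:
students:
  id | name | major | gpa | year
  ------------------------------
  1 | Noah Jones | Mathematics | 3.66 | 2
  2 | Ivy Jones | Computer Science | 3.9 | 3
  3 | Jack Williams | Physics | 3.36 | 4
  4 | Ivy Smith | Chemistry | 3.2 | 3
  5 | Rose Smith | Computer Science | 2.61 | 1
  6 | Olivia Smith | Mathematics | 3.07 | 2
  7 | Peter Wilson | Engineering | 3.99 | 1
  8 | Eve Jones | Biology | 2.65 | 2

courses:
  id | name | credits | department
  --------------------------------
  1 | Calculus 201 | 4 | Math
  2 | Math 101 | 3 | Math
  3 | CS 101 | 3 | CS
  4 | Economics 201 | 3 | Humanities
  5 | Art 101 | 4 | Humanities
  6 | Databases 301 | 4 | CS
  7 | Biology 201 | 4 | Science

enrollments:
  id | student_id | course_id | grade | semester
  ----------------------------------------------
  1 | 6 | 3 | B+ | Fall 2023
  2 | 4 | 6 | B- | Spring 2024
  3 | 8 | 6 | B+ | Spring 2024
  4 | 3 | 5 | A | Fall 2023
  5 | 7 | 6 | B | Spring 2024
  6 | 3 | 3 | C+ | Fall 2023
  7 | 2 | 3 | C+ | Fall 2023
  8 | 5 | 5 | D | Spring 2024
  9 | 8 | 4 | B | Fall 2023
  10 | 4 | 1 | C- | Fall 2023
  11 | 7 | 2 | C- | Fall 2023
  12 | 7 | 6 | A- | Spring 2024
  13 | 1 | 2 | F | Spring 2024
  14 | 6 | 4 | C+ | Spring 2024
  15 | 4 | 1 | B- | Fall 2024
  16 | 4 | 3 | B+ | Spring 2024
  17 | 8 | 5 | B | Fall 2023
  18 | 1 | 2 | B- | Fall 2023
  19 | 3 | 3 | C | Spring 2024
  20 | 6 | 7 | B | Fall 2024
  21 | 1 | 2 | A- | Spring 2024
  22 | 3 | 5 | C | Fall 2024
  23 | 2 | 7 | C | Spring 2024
SELECT name, gpa FROM students WHERE gpa BETWEEN 2.55 AND 2.83

Execution result:
name | gpa
Rose Smith | 2.61
Eve Jones | 2.65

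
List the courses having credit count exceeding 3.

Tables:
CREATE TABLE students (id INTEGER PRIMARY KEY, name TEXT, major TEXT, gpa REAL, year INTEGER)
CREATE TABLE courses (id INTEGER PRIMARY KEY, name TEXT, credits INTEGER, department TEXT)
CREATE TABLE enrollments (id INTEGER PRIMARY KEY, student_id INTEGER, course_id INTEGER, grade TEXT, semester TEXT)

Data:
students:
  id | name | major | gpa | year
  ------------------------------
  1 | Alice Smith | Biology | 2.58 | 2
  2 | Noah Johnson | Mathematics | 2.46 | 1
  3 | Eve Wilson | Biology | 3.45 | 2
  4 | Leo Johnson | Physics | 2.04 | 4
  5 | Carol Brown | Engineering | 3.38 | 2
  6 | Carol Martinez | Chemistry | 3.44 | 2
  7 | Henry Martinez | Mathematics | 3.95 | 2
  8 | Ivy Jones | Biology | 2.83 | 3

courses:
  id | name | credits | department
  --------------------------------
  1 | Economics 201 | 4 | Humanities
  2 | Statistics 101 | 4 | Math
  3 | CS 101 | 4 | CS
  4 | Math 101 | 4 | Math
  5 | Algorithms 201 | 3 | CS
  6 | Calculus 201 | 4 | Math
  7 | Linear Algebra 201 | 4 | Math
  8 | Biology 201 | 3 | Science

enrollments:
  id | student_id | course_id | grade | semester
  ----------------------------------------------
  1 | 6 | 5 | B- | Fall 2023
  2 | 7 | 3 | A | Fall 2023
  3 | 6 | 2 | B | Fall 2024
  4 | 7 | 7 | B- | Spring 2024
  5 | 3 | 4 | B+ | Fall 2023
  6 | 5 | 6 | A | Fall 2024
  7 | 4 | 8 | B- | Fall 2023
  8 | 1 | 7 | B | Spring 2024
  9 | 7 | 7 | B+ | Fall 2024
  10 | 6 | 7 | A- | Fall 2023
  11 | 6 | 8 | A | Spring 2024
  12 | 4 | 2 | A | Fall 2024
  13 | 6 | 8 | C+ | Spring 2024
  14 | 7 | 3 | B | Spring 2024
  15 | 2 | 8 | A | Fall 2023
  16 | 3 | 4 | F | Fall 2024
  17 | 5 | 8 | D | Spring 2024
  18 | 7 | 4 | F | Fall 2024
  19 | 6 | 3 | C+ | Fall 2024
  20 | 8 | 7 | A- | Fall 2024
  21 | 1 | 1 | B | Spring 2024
SELECT name, credits FROM courses WHERE credits > 3

Execution result:
name | credits
Economics 201 | 4
Statistics 101 | 4
CS 101 | 4
Math 101 | 4
Calculus 201 | 4
Linear Algebra 201 | 4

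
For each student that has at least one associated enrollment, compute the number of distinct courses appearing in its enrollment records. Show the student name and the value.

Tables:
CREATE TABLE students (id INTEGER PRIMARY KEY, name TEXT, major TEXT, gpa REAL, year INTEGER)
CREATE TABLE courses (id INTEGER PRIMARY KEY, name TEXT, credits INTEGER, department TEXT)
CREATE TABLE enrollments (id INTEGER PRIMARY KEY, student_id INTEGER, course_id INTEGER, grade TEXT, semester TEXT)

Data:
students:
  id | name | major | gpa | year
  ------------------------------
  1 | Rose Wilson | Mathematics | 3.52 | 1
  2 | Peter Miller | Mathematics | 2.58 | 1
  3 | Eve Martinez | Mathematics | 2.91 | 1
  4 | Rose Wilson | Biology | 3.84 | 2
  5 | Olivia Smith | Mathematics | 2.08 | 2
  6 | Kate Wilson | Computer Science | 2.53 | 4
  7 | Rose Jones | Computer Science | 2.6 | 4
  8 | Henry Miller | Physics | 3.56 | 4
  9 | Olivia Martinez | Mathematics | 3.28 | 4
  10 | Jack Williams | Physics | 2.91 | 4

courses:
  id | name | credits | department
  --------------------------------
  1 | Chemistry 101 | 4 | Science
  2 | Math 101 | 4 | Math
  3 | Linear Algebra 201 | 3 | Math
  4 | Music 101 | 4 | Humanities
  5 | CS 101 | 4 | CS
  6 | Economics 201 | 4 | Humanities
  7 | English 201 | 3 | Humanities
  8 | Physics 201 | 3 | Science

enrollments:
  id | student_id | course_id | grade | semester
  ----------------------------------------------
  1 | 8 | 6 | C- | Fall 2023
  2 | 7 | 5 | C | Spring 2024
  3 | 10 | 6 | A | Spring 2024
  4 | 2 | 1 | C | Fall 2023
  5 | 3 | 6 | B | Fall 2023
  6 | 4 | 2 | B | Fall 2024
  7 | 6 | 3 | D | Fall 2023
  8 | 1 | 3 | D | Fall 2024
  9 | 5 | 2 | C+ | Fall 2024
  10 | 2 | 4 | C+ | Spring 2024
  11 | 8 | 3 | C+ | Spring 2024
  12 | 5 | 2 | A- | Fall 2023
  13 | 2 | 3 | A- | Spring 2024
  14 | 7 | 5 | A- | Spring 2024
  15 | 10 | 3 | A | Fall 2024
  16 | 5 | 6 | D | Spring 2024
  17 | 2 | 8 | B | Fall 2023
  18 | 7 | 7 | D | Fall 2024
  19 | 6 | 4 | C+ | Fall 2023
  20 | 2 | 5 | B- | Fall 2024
SELECT p.name, COUNT(DISTINCT c.course_id) AS distinct_course_count FROM enrollments c JOIN students p ON c.student_id = p.id GROUP BY p.id, p.name

Execution result:
name | distinct_course_count
Rose Wilson | 1
Peter Miller | 5
Eve Martinez | 1
Rose Wilson | 1
Olivia Smith | 2
Kate Wilson | 2
Rose Jones | 2
Henry Miller | 2
Jack Williams | 2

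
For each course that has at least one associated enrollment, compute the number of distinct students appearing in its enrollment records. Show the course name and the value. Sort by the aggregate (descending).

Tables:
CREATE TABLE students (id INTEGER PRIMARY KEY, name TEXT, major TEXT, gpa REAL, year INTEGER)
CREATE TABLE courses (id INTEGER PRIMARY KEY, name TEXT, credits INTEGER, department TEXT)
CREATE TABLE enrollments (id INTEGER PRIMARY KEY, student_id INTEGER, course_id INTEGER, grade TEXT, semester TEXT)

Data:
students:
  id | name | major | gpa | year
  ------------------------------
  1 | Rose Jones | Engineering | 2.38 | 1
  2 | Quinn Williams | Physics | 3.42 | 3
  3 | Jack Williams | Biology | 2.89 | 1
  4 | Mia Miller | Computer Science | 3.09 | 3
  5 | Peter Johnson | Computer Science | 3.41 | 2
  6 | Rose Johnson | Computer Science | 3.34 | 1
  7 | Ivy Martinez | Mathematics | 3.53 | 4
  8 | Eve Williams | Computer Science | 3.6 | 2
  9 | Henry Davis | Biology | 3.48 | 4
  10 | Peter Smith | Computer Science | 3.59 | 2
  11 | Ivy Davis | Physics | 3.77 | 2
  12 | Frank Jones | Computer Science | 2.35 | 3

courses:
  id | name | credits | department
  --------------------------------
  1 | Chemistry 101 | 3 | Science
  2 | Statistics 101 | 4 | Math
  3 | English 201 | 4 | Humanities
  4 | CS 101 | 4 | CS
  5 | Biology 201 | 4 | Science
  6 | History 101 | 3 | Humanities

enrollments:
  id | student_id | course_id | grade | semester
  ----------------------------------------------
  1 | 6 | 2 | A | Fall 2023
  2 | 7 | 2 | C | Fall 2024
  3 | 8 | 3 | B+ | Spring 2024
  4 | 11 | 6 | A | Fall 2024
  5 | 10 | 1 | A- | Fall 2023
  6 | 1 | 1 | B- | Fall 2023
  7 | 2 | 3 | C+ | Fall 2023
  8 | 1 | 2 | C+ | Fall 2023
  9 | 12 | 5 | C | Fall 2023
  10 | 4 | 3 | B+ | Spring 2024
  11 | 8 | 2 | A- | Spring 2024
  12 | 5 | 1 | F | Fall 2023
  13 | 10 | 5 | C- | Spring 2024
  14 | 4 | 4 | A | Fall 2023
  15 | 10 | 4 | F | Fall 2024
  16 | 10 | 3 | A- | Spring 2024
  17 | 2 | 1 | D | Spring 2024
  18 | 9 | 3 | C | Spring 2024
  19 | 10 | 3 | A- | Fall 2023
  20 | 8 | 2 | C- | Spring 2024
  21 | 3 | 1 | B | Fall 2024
SELECT p.name, COUNT(DISTINCT c.student_id) AS distinct_student_count FROM enrollments c JOIN courses p ON c.course_id = p.id GROUP BY p.id, p.name ORDER BY distinct_student_count DESC

Execution result:
name | distinct_student_count
Chemistry 101 | 5
English 201 | 5
Statistics 101 | 4
CS 101 | 2
Biology 201 | 2
History 101 | 1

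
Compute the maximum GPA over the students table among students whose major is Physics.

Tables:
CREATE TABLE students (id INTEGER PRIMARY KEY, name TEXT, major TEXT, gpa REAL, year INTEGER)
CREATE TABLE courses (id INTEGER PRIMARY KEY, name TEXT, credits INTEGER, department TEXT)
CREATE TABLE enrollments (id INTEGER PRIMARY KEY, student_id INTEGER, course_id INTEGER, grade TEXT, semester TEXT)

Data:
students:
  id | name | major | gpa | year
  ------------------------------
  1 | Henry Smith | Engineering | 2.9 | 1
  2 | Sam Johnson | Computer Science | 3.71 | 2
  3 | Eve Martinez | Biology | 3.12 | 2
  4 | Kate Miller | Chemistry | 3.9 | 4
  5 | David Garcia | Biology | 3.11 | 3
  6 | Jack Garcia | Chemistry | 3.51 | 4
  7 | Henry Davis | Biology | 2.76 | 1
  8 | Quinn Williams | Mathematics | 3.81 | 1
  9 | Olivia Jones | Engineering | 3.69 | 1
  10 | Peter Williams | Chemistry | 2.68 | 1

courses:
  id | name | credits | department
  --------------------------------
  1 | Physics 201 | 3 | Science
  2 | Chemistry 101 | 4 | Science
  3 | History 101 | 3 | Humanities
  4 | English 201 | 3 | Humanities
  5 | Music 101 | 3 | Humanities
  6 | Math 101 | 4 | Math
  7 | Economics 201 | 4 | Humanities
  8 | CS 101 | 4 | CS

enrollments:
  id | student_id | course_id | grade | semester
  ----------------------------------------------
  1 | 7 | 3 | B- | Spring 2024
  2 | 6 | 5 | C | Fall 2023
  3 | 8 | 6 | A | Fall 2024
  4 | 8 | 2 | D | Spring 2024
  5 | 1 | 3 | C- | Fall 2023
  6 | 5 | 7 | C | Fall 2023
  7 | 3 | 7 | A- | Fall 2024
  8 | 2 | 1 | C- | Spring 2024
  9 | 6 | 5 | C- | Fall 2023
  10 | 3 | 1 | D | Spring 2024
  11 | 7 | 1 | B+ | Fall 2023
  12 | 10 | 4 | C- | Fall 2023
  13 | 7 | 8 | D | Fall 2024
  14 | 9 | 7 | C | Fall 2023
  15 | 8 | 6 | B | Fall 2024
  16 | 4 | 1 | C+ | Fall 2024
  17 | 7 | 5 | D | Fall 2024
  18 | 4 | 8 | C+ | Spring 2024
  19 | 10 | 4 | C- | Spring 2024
SELECT MAX(gpa) FROM students WHERE major = 'Physics'

Execution result:
NULL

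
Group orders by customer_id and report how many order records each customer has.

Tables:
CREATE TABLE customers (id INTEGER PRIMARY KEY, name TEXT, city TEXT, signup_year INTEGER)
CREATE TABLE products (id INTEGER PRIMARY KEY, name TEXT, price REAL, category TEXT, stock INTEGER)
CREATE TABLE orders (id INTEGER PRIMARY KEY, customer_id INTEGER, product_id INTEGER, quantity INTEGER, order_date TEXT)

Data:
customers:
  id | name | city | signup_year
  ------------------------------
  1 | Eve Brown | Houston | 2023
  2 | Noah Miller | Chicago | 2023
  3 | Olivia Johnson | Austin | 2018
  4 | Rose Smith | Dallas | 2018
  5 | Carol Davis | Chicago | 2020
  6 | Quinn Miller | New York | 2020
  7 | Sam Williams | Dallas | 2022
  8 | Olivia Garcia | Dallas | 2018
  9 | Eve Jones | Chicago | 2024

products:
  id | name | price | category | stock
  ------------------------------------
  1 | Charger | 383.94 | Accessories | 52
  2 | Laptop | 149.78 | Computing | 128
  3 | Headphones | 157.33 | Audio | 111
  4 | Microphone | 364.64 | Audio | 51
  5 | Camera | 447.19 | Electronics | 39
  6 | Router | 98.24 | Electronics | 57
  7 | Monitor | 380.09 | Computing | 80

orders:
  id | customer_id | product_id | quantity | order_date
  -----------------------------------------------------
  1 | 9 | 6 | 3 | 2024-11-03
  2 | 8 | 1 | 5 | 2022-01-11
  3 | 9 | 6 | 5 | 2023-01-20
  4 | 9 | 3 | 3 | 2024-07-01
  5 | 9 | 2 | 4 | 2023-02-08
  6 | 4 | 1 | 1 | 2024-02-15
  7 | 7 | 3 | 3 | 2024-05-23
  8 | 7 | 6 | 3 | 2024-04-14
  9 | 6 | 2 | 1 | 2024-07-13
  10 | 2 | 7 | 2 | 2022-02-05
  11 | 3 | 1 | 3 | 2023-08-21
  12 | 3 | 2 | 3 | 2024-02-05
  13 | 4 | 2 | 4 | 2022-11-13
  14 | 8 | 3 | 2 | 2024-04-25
SELECT customer_id, COUNT(*) AS order_count FROM orders GROUP BY customer_id

Execution result:
customer_id | order_count
2 | 1
3 | 2
4 | 2
6 | 1
7 | 2
8 | 2
9 | 4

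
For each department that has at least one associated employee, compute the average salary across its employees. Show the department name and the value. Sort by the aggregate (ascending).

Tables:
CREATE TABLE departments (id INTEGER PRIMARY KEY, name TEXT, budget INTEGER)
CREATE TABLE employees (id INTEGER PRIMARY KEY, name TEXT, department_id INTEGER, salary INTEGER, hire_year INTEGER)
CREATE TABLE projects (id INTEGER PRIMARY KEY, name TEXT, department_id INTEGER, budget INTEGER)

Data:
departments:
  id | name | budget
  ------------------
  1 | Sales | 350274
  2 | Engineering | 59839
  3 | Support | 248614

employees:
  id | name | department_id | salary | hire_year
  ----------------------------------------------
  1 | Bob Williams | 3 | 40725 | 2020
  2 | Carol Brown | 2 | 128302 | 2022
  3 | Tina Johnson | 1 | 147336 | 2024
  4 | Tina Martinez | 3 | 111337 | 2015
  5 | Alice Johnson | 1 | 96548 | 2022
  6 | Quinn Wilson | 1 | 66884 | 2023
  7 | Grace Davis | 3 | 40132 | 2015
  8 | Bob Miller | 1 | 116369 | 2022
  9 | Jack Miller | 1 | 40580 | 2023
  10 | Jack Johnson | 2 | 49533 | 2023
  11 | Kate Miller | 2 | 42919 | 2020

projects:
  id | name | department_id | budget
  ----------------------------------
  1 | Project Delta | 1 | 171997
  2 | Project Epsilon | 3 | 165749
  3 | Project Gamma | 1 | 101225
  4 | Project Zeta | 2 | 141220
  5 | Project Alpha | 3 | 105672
SELECT p.name, AVG(c.salary) AS avg_salary FROM employees c JOIN departments p ON c.department_id = p.id GROUP BY p.id, p.name ORDER BY avg_salary ASC

Execution result:
name | avg_salary
Support | 64064.67
Engineering | 73584.67
Sales | 93543.40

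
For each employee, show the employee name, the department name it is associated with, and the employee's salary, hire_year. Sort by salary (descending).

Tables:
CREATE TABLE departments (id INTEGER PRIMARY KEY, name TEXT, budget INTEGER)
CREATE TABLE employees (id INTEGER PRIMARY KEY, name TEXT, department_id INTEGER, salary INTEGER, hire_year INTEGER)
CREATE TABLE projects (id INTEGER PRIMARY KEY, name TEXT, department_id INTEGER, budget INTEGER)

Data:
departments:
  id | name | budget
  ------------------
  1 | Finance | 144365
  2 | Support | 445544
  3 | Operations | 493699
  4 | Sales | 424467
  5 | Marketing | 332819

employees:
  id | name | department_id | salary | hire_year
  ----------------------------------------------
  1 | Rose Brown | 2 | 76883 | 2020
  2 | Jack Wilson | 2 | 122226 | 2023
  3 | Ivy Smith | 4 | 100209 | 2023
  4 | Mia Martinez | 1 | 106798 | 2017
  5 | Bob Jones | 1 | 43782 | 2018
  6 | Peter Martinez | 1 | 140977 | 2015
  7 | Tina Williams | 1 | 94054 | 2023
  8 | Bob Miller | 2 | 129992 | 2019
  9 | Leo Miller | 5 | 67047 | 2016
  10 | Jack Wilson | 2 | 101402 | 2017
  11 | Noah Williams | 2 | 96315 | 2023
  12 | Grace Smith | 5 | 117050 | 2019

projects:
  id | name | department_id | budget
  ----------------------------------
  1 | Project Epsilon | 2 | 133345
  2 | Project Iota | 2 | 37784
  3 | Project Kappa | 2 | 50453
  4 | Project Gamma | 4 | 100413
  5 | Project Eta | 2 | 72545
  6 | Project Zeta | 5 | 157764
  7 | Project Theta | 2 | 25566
SELECT c.name, p.name AS department, c.salary, c.hire_year FROM employees c JOIN departments p ON c.department_id = p.id ORDER BY c.salary DESC

Execution result:
name | department | salary | hire_year
Peter Martinez | Finance | 140977 | 2015
Bob Miller | Support | 129992 | 2019
Jack Wilson | Support | 122226 | 2023
Grace Smith | Marketing | 117050 | 2019
Mia Martinez | Finance | 106798 | 2017
Jack Wilson | Support | 101402 | 2017
Ivy Smith | Sales | 100209 | 2023
Noah Williams | Support | 96315 | 2023
Tina Williams | Finance | 94054 | 2023
Rose Brown | Support | 76883 | 2020
Leo Miller | Marketing | 67047 | 2016
Bob Jones | Finance | 43782 | 2018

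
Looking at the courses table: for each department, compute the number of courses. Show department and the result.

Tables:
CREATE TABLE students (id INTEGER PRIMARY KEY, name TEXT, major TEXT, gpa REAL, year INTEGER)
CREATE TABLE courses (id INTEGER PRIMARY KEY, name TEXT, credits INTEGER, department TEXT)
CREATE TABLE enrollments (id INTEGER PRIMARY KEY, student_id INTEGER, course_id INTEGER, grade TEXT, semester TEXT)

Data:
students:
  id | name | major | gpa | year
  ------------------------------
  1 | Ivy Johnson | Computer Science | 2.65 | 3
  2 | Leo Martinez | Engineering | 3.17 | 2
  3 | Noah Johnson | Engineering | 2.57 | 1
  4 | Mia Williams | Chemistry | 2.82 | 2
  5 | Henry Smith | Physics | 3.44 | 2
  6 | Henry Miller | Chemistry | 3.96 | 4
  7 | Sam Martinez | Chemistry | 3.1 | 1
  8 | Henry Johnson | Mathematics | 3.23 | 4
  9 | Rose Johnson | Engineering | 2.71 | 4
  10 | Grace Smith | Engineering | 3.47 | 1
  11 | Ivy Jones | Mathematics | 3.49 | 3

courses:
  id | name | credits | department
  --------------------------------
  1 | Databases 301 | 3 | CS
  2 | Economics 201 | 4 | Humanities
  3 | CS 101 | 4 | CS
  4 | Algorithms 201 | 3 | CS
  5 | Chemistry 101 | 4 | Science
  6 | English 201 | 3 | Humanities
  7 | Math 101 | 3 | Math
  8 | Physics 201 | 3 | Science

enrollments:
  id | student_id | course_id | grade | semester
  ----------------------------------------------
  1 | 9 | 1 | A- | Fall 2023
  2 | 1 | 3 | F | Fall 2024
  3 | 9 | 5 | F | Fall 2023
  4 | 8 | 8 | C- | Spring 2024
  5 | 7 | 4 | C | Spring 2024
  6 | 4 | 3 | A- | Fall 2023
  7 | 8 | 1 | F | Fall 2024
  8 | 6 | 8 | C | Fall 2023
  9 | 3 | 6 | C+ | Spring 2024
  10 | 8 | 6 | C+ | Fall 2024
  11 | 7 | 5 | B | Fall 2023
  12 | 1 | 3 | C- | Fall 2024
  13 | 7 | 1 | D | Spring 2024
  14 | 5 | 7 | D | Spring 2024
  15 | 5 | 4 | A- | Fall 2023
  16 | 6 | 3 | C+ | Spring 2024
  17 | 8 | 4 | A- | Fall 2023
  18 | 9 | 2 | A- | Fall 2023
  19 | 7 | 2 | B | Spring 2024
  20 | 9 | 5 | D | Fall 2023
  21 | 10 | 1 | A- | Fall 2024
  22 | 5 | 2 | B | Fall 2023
SELECT department, COUNT(*) AS n FROM courses GROUP BY department

Execution result:
department | n
CS | 3
Humanities | 2
Math | 1
Science | 2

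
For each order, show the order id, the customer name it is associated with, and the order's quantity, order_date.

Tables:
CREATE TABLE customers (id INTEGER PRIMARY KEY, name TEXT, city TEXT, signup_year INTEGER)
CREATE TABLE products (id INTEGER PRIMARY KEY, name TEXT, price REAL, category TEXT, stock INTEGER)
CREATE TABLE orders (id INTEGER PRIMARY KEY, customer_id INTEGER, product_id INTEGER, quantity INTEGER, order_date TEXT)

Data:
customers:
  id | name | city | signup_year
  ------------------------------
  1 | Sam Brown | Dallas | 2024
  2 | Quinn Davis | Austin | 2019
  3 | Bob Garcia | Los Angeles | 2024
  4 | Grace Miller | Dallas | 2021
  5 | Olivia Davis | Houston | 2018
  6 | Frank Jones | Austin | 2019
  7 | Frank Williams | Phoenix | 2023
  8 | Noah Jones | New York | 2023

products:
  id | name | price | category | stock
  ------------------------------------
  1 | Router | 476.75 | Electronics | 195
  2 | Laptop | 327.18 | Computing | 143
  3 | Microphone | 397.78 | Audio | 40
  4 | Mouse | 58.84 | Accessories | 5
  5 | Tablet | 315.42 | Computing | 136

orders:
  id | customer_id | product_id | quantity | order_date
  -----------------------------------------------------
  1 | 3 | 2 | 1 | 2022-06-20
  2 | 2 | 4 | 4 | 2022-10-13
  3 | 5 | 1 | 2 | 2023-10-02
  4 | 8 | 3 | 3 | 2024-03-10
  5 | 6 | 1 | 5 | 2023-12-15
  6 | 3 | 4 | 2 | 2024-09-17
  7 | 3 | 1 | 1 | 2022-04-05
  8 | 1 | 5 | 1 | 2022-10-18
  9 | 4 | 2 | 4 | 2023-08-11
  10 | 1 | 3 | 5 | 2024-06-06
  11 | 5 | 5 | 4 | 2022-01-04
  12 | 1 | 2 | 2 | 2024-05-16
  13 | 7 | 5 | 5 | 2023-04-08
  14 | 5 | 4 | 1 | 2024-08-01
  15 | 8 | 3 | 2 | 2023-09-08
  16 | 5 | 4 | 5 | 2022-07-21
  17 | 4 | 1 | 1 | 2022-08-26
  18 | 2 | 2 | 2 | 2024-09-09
SELECT c.id, p.name AS customer, c.quantity, c.order_date FROM orders c JOIN customers p ON c.customer_id = p.id

Execution result:
id | customer | quantity | order_date
1 | Bob Garcia | 1 | 2022-06-20
2 | Quinn Davis | 4 | 2022-10-13
3 | Olivia Davis | 2 | 2023-10-02
4 | Noah Jones | 3 | 2024-03-10
5 | Frank Jones | 5 | 2023-12-15
6 | Bob Garcia | 2 | 2024-09-17
7 | Bob Garcia | 1 | 2022-04-05
8 | Sam Brown | 1 | 2022-10-18
9 | Grace Miller | 4 | 2023-08-11
10 | Sam Brown | 5 | 2024-06-06
11 | Olivia Davis | 4 | 2022-01-04
12 | Sam Brown | 2 | 2024-05-16
13 | Frank Williams | 5 | 2023-04-08
14 | Olivia Davis | 1 | 2024-08-01
15 | Noah Jones | 2 | 2023-09-08
16 | Olivia Davis | 5 | 2022-07-21
17 | Grace Miller | 1 | 2022-08-26
18 | Quinn Davis | 2 | 2024-09-09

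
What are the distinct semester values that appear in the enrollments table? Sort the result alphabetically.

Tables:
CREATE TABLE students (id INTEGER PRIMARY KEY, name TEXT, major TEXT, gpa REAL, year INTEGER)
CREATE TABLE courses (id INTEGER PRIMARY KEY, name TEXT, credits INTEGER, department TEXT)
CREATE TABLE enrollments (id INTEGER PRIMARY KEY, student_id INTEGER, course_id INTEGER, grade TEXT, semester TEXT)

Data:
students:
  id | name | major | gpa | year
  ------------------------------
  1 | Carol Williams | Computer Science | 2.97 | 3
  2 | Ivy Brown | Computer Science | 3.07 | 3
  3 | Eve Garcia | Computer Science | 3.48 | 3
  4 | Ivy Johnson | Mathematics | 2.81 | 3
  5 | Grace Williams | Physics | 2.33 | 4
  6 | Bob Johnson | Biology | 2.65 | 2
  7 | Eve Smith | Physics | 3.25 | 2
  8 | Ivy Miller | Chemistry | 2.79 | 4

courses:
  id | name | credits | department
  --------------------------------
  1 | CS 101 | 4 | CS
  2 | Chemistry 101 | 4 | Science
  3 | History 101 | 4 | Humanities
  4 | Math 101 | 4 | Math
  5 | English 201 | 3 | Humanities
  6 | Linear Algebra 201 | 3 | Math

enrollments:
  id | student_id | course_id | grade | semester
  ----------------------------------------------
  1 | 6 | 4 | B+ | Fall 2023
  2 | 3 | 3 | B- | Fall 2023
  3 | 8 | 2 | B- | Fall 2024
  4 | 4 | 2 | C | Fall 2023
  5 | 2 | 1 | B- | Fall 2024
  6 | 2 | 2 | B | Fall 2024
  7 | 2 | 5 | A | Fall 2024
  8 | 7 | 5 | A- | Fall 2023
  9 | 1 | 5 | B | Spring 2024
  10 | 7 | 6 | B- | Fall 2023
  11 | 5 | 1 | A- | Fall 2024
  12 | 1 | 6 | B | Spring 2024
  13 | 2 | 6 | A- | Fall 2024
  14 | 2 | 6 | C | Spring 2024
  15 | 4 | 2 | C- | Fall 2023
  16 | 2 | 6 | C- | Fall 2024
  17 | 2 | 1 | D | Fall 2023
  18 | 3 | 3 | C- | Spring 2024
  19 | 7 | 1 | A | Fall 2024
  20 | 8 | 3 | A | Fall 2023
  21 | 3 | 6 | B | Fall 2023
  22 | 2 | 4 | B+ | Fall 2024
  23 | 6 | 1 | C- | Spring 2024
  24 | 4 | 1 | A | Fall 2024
SELECT DISTINCT semester FROM enrollments ORDER BY semester

Execution result:
semester
Fall 2023
Fall 2024
Spring 2024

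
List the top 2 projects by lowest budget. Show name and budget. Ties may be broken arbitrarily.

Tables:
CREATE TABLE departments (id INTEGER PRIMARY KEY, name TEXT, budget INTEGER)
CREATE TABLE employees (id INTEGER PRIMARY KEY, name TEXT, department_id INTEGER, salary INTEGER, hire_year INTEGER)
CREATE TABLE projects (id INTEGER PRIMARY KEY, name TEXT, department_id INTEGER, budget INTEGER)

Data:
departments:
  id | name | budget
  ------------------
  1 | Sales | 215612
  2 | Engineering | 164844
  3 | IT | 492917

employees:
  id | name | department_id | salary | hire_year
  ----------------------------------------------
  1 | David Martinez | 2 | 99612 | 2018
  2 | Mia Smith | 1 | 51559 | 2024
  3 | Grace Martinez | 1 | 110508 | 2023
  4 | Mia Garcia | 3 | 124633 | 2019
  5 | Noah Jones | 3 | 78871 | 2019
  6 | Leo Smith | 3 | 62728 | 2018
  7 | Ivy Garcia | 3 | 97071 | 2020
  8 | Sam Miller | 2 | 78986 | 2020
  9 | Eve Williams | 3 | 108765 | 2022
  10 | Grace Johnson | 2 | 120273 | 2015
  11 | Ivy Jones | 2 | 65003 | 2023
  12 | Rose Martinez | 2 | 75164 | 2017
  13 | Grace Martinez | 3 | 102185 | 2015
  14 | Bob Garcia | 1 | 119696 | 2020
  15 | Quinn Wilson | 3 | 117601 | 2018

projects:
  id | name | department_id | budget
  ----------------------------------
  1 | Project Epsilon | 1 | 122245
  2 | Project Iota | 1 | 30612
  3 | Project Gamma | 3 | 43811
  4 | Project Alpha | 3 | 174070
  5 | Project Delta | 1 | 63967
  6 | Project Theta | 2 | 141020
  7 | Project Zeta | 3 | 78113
SELECT name, budget FROM projects ORDER BY budget ASC LIMIT 2

Execution result:
name | budget
Project Iota | 30612
Project Gamma | 43811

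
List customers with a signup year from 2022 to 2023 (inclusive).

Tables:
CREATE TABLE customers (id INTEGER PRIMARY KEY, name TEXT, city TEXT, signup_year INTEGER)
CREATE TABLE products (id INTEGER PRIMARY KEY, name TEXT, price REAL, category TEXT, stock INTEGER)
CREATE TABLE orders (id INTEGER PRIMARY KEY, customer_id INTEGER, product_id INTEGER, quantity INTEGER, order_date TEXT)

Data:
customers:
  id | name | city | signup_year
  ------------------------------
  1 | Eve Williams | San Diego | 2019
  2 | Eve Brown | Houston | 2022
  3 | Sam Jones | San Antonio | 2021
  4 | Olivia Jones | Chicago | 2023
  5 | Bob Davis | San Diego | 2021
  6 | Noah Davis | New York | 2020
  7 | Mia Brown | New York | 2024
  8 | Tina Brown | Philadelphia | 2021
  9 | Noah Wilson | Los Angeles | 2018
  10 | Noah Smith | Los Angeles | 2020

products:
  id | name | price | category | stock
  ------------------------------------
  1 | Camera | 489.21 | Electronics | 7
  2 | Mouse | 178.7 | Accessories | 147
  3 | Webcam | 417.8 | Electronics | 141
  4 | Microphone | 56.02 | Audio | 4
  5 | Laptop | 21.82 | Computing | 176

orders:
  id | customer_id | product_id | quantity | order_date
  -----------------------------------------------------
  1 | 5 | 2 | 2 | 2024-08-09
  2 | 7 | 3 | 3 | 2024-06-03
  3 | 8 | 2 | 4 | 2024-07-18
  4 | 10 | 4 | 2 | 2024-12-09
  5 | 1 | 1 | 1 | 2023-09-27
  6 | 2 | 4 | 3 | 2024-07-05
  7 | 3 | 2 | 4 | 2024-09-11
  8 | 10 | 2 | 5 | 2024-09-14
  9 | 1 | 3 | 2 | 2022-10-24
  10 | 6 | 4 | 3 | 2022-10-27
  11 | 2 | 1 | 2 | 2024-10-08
SELECT name, signup_year FROM customers WHERE signup_year BETWEEN 2022 AND 2023

Execution result:
name | signup_year
Eve Brown | 2022
Olivia Jones | 2023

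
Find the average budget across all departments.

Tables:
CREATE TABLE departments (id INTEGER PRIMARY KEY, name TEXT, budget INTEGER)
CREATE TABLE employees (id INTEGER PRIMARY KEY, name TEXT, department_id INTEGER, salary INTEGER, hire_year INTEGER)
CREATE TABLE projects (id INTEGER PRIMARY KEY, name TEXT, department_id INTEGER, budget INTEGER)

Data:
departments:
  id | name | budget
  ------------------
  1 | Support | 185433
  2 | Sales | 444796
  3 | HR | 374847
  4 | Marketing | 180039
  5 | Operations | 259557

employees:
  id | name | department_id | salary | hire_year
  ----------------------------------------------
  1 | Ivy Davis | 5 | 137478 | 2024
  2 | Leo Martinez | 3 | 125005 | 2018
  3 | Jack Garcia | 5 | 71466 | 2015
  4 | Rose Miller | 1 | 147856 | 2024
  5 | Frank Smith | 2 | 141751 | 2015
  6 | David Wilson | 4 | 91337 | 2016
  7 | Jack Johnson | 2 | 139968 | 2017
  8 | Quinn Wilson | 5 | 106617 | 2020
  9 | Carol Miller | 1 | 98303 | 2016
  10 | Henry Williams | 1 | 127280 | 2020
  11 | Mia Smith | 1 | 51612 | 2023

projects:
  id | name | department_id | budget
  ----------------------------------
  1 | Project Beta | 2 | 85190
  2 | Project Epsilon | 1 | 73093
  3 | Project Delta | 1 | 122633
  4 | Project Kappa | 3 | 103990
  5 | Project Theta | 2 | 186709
SELECT AVG(budget) FROM departments

Execution result:
288934.40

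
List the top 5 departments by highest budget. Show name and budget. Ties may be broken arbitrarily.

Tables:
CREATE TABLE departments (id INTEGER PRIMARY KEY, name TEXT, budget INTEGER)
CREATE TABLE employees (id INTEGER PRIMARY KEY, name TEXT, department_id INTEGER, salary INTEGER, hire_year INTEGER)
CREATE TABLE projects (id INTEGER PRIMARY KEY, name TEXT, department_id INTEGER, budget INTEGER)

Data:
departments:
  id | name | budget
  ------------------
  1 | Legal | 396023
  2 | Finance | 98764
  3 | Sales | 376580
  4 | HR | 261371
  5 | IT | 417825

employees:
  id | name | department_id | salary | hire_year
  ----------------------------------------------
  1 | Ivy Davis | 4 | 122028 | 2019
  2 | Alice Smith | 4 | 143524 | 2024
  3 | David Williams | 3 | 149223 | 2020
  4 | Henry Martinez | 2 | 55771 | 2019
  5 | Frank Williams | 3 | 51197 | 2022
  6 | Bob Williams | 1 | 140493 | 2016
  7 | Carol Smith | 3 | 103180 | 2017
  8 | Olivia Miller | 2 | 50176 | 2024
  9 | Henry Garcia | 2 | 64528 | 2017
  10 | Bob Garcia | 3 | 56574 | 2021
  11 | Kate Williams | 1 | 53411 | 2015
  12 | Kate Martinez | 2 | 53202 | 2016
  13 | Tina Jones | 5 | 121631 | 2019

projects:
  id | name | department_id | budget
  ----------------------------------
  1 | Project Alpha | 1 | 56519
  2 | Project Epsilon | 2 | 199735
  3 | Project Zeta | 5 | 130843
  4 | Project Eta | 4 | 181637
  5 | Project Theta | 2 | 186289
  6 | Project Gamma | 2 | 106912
SELECT name, budget FROM departments ORDER BY budget DESC LIMIT 5

Execution result:
name | budget
IT | 417825
Legal | 396023
Sales | 376580
HR | 261371
Finance | 98764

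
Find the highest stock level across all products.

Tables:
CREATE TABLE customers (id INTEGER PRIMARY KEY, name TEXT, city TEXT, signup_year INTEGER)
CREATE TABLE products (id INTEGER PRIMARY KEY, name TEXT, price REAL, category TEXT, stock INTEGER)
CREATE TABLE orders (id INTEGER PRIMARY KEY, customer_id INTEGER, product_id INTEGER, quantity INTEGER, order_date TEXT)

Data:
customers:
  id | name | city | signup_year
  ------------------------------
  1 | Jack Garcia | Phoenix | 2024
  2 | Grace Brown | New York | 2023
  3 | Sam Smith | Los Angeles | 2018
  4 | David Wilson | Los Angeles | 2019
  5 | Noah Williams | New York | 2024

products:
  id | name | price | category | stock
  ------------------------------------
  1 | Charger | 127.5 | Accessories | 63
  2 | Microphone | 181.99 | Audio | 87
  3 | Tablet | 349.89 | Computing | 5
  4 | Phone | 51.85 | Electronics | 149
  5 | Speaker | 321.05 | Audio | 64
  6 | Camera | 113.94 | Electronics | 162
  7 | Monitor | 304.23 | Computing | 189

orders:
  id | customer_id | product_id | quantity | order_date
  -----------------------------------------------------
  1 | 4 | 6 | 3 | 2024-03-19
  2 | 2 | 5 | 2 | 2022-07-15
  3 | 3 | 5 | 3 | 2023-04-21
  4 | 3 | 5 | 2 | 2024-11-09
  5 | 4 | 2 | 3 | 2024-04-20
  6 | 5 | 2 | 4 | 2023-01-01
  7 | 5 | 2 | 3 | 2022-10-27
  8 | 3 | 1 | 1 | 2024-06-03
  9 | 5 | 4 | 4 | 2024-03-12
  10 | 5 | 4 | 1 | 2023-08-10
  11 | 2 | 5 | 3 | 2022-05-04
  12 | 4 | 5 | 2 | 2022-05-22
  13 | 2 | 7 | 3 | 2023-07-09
SELECT MAX(stock) FROM products

Execution result:
189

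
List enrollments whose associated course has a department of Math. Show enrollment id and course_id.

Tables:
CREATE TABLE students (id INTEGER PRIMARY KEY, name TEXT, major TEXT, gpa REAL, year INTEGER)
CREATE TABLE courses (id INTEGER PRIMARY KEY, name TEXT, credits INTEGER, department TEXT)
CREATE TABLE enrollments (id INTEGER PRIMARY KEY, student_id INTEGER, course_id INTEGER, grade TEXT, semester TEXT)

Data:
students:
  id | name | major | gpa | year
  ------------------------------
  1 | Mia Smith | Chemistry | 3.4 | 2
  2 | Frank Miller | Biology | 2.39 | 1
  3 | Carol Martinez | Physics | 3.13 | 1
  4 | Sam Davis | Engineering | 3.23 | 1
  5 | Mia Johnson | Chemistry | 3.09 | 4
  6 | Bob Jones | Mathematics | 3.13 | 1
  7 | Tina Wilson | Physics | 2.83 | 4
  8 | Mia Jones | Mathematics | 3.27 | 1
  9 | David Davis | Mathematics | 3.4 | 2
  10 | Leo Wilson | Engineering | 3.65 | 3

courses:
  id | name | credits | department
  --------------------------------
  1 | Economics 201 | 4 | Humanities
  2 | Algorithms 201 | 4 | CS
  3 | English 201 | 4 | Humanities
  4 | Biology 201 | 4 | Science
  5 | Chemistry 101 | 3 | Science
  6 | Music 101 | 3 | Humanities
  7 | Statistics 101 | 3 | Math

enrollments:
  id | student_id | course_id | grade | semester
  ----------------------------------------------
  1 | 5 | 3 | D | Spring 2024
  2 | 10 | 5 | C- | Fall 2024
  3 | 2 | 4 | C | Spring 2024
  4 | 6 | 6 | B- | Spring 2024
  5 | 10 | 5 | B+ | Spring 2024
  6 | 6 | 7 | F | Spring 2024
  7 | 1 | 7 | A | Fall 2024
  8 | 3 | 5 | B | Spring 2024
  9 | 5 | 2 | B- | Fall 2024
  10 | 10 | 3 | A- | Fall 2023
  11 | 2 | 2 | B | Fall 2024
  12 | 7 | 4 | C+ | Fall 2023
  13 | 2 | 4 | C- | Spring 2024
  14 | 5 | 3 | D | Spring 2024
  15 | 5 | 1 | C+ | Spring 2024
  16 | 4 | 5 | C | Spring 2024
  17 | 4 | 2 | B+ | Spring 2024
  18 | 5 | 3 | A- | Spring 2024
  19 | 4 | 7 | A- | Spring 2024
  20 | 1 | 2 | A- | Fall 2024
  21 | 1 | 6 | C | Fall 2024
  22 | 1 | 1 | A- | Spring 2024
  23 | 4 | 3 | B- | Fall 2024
SELECT id, course_id FROM enrollments WHERE course_id IN (SELECT id FROM courses WHERE department = 'Math')

Execution result:
id | course_id
6 | 7
7 | 7
19 | 7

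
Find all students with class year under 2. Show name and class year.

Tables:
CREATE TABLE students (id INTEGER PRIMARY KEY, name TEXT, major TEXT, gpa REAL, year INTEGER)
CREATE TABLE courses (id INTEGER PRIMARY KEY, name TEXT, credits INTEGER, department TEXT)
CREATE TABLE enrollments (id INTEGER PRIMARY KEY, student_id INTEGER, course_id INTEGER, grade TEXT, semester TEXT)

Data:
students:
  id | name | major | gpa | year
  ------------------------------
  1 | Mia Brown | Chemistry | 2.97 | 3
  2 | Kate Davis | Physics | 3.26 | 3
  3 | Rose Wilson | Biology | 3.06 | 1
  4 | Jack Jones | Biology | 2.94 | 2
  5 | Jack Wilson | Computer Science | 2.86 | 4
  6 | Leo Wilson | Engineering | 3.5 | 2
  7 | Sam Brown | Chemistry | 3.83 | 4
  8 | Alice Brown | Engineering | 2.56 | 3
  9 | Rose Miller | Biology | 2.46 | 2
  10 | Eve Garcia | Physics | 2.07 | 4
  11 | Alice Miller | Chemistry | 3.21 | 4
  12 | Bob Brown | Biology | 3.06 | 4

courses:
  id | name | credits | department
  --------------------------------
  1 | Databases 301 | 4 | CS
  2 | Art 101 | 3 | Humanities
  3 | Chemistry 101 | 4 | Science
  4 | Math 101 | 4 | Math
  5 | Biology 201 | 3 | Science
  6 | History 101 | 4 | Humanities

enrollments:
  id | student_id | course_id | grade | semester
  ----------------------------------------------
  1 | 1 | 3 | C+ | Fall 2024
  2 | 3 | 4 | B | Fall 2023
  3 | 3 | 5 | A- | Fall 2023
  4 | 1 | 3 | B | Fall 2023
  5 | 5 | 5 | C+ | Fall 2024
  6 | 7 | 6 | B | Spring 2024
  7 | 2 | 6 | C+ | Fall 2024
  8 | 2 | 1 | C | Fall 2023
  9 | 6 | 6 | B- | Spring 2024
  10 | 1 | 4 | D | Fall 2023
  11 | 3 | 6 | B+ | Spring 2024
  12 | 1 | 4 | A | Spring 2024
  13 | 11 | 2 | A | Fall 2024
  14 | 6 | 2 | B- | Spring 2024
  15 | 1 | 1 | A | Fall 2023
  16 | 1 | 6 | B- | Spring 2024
SELECT name, year FROM students WHERE year < 2

Execution result:
name | year
Rose Wilson | 1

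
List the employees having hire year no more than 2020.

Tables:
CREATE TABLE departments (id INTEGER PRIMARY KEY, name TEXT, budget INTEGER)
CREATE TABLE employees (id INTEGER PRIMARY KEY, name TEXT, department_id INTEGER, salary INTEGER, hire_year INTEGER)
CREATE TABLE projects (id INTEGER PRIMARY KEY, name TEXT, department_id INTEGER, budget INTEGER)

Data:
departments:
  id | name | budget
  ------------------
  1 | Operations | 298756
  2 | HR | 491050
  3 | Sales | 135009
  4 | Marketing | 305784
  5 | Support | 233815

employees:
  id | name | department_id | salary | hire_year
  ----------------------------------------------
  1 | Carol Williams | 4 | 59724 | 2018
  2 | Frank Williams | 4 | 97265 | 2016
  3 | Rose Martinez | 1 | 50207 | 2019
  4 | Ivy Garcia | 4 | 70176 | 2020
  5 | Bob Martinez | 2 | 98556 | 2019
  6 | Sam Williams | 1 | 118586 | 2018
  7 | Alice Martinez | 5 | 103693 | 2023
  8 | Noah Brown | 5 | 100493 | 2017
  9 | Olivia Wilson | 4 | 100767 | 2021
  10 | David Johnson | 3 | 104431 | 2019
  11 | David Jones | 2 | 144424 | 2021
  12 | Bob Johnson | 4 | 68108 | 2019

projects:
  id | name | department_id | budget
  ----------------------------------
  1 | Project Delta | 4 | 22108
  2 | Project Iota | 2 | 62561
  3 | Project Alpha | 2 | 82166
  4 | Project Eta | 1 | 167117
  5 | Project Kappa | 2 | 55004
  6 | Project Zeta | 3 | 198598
SELECT name, hire_year FROM employees WHERE hire_year <= 2020

Execution result:
name | hire_year
Carol Williams | 2018
Frank Williams | 2016
Rose Martinez | 2019
Ivy Garcia | 2020
Bob Martinez | 2019
Sam Williams | 2018
Noah Brown | 2017
David Johnson | 2019
Bob Johnson | 2019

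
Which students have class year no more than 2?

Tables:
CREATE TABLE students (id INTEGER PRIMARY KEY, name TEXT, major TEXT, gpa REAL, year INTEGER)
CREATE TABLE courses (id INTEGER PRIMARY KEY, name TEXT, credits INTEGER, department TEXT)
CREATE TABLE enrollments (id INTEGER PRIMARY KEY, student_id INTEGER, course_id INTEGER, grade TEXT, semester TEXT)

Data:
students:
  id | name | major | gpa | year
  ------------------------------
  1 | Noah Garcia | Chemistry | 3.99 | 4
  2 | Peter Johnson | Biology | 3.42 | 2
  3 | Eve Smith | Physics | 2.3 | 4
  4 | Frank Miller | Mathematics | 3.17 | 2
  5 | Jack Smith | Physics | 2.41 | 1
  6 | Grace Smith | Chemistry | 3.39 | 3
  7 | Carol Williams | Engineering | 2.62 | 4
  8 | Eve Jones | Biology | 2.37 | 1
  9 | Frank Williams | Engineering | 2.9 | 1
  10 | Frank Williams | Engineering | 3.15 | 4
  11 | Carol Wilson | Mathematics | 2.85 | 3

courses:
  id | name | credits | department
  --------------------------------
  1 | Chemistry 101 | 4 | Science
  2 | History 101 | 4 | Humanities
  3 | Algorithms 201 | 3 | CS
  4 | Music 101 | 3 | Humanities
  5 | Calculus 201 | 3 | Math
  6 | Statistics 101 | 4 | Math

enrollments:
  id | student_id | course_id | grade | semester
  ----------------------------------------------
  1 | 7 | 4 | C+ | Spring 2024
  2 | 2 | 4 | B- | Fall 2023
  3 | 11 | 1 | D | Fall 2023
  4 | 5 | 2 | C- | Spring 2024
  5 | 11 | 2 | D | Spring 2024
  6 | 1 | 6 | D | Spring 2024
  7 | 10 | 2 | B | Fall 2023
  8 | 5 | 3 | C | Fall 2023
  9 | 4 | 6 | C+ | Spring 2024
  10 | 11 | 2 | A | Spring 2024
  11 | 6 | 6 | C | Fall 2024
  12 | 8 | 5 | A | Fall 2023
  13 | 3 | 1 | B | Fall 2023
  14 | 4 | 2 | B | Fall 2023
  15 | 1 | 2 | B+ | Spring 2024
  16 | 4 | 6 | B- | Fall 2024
SELECT name, year FROM students WHERE year <= 2

Execution result:
name | year
Peter Johnson | 2
Frank Miller | 2
Jack Smith | 1
Eve Jones | 1
Frank Williams | 1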